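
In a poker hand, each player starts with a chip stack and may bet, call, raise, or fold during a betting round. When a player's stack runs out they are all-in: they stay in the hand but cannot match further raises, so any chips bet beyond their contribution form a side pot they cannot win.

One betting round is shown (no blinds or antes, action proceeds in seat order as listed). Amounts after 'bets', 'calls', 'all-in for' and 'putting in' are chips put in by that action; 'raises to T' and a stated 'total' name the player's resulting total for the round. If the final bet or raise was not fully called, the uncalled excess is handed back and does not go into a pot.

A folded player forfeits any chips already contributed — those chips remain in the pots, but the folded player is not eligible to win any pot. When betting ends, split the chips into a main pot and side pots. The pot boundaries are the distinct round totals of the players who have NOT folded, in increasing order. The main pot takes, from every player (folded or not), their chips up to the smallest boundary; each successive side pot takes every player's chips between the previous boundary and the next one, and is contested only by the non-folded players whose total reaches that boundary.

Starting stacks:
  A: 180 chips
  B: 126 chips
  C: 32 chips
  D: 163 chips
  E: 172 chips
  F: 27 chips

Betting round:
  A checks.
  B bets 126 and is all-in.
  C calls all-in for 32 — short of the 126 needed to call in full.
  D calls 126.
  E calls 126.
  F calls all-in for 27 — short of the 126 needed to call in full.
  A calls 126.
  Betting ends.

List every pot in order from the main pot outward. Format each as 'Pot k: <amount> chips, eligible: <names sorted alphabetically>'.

Contributions: A=126, B=126, C=32, D=126, E=126, F=27
Pot levels (distinct totals of non-folded players): 27, 32, 126
Layer 1-27: 27 each from A, B, C, D, E, F = 27*6 = 162 chips; eligible A, B, C, D, E, F
Layer 28-32: 5 each from A, B, C, D, E = 5*5 = 25 chips; eligible A, B, C, D, E
Layer 33-126: 94 each from A, B, D, E = 94*4 = 376 chips; eligible A, B, D, E

Pot 1: 162 chips, eligible: A, B, C, D, E, F
Pot 2: 25 chips, eligible: A, B, C, D, E
Pot 3: 376 chips, eligible: A, B, D, E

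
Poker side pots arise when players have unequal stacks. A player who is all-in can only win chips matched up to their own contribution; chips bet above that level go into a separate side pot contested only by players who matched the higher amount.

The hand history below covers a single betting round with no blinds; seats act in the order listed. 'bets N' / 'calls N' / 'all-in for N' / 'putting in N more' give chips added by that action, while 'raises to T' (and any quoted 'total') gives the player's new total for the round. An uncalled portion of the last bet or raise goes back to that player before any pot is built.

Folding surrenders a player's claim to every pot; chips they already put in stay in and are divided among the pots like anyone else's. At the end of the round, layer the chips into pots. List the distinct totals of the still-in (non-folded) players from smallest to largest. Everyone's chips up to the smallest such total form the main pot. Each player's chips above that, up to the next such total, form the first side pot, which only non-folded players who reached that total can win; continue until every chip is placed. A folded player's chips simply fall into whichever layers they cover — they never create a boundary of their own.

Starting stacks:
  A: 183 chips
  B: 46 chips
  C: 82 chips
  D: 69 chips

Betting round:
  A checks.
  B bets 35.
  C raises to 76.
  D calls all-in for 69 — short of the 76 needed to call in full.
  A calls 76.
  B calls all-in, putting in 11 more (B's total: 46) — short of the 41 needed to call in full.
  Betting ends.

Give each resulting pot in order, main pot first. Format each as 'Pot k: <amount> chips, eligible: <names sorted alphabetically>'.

Pot 1: 184 chips, eligible: A, B, C, D
Pot 2: 69 chips, eligible: A, C, D
Pot 3: 14 chips, eligible: A, C

Derivation:
Contributions: A=76, B=46, C=76, D=69
Pot levels (distinct totals of non-folded players): 46, 69, 76
Layer 1-46: 46 each from A, B, C, D = 46*4 = 184 chips; eligible A, B, C, D
Layer 47-69: 23 each from A, C, D = 23*3 = 69 chips; eligible A, C, D
Layer 70-76: 7 each from A, C = 7*2 = 14 chips; eligible A, C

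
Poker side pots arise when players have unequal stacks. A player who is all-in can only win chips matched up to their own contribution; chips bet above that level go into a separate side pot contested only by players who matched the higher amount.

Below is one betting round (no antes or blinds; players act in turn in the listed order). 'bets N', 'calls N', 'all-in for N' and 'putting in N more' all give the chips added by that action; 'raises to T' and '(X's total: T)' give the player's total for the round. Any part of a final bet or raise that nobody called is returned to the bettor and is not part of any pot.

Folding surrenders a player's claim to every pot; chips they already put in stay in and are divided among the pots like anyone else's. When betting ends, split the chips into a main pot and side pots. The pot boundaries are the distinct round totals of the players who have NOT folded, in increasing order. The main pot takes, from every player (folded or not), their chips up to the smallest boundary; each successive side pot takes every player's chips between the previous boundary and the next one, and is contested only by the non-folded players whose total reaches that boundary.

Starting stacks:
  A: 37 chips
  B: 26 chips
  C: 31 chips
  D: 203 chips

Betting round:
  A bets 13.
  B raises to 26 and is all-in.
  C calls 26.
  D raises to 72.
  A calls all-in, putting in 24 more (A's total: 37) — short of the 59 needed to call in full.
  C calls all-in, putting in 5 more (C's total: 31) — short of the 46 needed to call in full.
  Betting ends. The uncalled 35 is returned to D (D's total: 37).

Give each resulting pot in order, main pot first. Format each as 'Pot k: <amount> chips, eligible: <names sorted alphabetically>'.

Contributions (after 35 returned to D): A=37, B=26, C=31, D=37
Pot levels (distinct totals of non-folded players): 26, 31, 37
Layer 1-26: 26 each from A, B, C, D = 26*4 = 104 chips; eligible A, B, C, D
Layer 27-31: 5 each from A, C, D = 5*3 = 15 chips; eligible A, C, D
Layer 32-37: 6 each from A, D = 6*2 = 12 chips; eligible A, D

Pot 1: 104 chips, eligible: A, B, C, D
Pot 2: 15 chips, eligible: A, C, D
Pot 3: 12 chips, eligible: A, D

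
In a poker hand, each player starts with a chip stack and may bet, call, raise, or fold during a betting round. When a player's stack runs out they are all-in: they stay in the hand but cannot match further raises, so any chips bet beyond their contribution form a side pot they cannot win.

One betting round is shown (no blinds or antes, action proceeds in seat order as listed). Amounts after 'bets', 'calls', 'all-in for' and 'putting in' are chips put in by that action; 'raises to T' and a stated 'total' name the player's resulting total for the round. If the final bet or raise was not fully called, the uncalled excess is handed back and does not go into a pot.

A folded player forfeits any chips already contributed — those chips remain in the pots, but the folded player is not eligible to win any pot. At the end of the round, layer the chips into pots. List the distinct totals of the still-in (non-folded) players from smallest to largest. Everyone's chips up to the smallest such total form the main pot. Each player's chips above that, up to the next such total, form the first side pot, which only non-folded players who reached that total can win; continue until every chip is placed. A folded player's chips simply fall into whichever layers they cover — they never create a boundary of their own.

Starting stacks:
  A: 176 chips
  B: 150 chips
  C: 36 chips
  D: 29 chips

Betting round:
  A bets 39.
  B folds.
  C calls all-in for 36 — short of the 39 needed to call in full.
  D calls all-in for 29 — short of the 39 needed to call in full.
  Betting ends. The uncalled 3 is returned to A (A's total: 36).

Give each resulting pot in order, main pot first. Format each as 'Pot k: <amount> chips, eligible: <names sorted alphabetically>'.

Contributions (after 3 returned to A): A=36, C=36, D=29
Folded: B
Pot levels (distinct totals of non-folded players): 29, 36
Layer 1-29: 29 each from A, C, D = 29*3 = 87 chips; eligible A, C, D
Layer 30-36: 7 each from A, C = 7*2 = 14 chips; eligible A, C

Pot 1: 87 chips, eligible: A, C, D
Pot 2: 14 chips, eligible: A, C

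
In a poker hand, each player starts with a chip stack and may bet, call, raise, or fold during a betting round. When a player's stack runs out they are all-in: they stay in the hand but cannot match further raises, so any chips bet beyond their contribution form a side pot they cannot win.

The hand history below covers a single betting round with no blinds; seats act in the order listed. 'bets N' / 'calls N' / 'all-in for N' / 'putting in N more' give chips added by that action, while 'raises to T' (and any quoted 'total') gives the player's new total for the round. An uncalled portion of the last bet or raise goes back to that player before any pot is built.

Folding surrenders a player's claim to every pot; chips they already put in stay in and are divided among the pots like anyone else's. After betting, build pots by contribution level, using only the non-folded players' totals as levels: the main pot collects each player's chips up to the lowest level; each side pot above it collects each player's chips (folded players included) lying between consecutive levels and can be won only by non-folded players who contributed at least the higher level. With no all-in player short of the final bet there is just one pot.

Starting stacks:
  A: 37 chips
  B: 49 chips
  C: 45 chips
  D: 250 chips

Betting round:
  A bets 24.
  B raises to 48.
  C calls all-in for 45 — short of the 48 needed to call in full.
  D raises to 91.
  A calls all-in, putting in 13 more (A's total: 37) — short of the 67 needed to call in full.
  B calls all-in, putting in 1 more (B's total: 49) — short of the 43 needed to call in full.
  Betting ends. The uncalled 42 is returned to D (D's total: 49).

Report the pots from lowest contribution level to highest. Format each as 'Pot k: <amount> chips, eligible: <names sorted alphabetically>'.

Contributions (after 42 returned to D): A=37, B=49, C=45, D=49
Pot levels (distinct totals of non-folded players): 37, 45, 49
Layer 1-37: 37 each from A, B, C, D = 37*4 = 148 chips; eligible A, B, C, D
Layer 38-45: 8 each from B, C, D = 8*3 = 24 chips; eligible B, C, D
Layer 46-49: 4 each from B, D = 4*2 = 8 chips; eligible B, D

Pot 1: 148 chips, eligible: A, B, C, D
Pot 2: 24 chips, eligible: B, C, D
Pot 3: 8 chips, eligible: B, D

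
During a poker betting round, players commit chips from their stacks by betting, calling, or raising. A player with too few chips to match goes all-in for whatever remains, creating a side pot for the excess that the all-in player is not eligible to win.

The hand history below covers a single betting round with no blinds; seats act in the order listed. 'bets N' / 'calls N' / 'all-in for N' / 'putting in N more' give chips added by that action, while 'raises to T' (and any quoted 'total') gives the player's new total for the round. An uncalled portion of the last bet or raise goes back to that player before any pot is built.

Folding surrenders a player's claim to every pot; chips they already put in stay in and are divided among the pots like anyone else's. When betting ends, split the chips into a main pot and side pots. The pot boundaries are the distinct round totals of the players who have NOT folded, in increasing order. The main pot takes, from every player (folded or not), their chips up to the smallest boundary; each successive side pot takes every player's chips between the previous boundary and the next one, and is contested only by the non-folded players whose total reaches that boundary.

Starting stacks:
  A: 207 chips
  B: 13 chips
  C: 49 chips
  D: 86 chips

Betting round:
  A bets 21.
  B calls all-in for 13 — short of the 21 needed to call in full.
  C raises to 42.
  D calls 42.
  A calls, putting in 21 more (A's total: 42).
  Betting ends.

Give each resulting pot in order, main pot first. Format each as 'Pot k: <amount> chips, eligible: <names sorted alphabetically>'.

Pot 1: 52 chips, eligible: A, B, C, D
Pot 2: 87 chips, eligible: A, C, D

Derivation:
Contributions: A=42, B=13, C=42, D=42
Pot levels (distinct totals of non-folded players): 13, 42
Layer 1-13: 13 each from A, B, C, D = 13*4 = 52 chips; eligible A, B, C, D
Layer 14-42: 29 each from A, C, D = 29*3 = 87 chips; eligible A, C, D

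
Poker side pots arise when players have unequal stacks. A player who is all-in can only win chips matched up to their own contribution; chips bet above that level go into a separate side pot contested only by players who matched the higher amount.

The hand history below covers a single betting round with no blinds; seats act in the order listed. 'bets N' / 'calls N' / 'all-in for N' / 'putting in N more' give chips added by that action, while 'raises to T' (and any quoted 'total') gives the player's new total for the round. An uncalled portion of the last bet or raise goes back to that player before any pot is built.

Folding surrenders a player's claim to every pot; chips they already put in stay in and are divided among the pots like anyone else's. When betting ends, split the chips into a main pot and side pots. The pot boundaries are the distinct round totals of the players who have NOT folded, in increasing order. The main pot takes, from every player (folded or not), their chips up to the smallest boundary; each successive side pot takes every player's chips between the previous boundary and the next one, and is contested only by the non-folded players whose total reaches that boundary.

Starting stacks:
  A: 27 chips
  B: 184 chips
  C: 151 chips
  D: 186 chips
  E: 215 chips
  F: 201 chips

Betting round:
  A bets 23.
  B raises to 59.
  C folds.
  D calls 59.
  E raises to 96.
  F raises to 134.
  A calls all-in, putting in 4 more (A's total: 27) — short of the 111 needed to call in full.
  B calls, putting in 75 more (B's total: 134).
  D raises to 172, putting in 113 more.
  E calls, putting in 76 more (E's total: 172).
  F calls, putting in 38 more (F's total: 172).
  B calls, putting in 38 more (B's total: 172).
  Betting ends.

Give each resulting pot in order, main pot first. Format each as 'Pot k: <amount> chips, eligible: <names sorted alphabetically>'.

Contributions: A=27, B=172, D=172, E=172, F=172
Folded: C
Pot levels (distinct totals of non-folded players): 27, 172
Layer 1-27: 27 each from A, B, D, E, F = 27*5 = 135 chips; eligible A, B, D, E, F
Layer 28-172: 145 each from B, D, E, F = 145*4 = 580 chips; eligible B, D, E, F

Pot 1: 135 chips, eligible: A, B, D, E, F
Pot 2: 580 chips, eligible: B, D, E, F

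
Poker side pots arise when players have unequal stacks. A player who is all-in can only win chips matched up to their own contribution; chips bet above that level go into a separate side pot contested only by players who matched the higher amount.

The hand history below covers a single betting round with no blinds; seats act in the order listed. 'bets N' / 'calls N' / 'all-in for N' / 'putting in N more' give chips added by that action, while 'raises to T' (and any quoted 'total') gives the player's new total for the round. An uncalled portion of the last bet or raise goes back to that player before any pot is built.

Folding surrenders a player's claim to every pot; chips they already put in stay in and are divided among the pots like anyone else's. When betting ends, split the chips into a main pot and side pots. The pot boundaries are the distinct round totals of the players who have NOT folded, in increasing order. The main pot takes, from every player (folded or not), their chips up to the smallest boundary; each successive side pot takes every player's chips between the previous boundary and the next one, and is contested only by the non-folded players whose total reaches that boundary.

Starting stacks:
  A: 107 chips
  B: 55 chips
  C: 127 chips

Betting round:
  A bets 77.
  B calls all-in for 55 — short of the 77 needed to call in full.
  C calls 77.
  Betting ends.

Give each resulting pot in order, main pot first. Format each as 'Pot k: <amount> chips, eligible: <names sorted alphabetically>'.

Pot 1: 165 chips, eligible: A, B, C
Pot 2: 44 chips, eligible: A, C

Derivation:
Contributions: A=77, B=55, C=77
Pot levels (distinct totals of non-folded players): 55, 77
Layer 1-55: 55 each from A, B, C = 55*3 = 165 chips; eligible A, B, C
Layer 56-77: 22 each from A, C = 22*2 = 44 chips; eligible A, C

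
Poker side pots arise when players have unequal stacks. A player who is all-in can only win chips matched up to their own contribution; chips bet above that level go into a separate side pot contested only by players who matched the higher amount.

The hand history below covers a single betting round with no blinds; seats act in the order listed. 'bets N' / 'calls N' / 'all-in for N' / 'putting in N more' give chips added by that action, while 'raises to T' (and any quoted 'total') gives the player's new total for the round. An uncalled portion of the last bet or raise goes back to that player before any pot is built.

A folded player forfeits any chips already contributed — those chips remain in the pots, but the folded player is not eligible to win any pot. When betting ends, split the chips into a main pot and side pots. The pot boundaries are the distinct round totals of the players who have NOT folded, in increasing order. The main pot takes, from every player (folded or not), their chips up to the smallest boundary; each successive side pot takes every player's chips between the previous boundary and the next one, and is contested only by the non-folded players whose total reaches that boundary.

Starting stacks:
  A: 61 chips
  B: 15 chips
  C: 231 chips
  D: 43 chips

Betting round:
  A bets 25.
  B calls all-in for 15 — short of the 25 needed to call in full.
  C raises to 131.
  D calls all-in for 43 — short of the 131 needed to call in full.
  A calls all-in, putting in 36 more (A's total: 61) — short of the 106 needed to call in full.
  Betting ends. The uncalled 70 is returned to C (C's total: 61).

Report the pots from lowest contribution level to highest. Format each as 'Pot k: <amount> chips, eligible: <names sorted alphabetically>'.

Contributions (after 70 returned to C): A=61, B=15, C=61, D=43
Pot levels (distinct totals of non-folded players): 15, 43, 61
Layer 1-15: 15 each from A, B, C, D = 15*4 = 60 chips; eligible A, B, C, D
Layer 16-43: 28 each from A, C, D = 28*3 = 84 chips; eligible A, C, D
Layer 44-61: 18 each from A, C = 18*2 = 36 chips; eligible A, C

Pot 1: 60 chips, eligible: A, B, C, D
Pot 2: 84 chips, eligible: A, C, D
Pot 3: 36 chips, eligible: A, C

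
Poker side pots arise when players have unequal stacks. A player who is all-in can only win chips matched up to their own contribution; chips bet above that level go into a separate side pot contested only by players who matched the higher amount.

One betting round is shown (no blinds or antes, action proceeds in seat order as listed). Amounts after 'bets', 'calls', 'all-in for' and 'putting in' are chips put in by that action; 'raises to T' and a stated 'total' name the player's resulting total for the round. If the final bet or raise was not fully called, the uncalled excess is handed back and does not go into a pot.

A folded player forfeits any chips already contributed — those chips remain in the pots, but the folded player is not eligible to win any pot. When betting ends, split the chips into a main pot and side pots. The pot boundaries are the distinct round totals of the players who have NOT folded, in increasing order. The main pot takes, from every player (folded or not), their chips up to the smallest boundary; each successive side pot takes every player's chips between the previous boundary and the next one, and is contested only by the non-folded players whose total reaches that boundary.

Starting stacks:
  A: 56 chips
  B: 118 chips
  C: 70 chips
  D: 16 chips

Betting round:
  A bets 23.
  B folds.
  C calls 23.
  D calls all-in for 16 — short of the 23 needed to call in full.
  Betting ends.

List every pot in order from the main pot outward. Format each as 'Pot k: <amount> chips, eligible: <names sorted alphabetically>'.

Contributions: A=23, C=23, D=16
Folded: B
Pot levels (distinct totals of non-folded players): 16, 23
Layer 1-16: 16 each from A, C, D = 16*3 = 48 chips; eligible A, C, D
Layer 17-23: 7 each from A, C = 7*2 = 14 chips; eligible A, C

Pot 1: 48 chips, eligible: A, C, D
Pot 2: 14 chips, eligible: A, C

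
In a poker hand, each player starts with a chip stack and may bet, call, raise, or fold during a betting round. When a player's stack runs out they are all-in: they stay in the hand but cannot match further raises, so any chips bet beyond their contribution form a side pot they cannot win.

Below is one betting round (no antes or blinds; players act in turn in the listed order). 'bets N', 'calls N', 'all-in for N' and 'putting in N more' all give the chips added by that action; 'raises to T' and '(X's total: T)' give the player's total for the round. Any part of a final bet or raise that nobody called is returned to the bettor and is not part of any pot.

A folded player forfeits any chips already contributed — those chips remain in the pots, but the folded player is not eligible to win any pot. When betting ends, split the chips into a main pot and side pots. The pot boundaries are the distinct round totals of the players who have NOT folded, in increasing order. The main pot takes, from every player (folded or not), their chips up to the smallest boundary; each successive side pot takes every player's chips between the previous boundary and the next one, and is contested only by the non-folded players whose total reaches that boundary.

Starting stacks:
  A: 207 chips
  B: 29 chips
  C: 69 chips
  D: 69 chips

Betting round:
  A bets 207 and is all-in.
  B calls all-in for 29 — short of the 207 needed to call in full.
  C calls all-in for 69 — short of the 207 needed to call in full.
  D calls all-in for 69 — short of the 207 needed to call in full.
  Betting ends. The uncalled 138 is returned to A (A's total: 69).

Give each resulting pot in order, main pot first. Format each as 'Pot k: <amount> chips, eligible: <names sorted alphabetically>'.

Pot 1: 116 chips, eligible: A, B, C, D
Pot 2: 120 chips, eligible: A, C, D

Derivation:
Contributions (after 138 returned to A): A=69, B=29, C=69, D=69
Pot levels (distinct totals of non-folded players): 29, 69
Layer 1-29: 29 each from A, B, C, D = 29*4 = 116 chips; eligible A, B, C, D
Layer 30-69: 40 each from A, C, D = 40*3 = 120 chips; eligible A, C, D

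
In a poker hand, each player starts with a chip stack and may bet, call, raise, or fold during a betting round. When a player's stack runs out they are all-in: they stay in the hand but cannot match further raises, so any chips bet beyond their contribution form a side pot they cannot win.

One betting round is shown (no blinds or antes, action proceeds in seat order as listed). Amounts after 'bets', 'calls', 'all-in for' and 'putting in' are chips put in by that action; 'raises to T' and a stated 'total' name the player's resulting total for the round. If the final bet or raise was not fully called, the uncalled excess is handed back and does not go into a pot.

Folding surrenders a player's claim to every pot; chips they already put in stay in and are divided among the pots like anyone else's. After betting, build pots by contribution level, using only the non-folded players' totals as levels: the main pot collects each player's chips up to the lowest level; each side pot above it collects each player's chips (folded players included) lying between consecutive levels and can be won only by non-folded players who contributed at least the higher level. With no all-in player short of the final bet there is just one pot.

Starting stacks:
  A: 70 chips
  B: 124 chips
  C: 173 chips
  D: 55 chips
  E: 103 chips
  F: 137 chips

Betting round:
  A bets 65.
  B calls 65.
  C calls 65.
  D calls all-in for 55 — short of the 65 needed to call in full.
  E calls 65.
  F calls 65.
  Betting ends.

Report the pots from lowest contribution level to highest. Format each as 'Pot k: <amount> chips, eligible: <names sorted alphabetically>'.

Contributions: A=65, B=65, C=65, D=55, E=65, F=65
Pot levels (distinct totals of non-folded players): 55, 65
Layer 1-55: 55 each from A, B, C, D, E, F = 55*6 = 330 chips; eligible A, B, C, D, E, F
Layer 56-65: 10 each from A, B, C, E, F = 10*5 = 50 chips; eligible A, B, C, E, F

Pot 1: 330 chips, eligible: A, B, C, D, E, F
Pot 2: 50 chips, eligible: A, B, C, E, F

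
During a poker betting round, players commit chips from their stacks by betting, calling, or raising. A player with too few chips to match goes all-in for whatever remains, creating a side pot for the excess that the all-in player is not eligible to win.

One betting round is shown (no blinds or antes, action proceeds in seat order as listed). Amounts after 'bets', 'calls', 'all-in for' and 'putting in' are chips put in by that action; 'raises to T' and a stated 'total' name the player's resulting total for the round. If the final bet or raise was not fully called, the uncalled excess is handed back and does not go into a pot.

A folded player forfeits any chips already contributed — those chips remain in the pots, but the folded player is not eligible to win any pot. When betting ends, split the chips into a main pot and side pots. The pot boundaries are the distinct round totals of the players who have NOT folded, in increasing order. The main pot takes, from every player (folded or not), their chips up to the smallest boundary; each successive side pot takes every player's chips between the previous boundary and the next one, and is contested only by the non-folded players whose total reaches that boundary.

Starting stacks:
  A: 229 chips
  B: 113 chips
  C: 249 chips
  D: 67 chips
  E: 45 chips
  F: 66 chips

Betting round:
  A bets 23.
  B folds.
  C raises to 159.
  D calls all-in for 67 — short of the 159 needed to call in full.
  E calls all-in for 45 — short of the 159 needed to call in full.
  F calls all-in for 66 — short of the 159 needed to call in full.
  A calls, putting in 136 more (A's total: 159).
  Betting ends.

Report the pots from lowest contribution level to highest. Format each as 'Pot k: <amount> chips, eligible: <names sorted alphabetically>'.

Pot 1: 225 chips, eligible: A, C, D, E, F
Pot 2: 84 chips, eligible: A, C, D, F
Pot 3: 3 chips, eligible: A, C, D
Pot 4: 184 chips, eligible: A, C

Derivation:
Contributions: A=159, C=159, D=67, E=45, F=66
Folded: B
Pot levels (distinct totals of non-folded players): 45, 66, 67, 159
Layer 1-45: 45 each from A, C, D, E, F = 45*5 = 225 chips; eligible A, C, D, E, F
Layer 46-66: 21 each from A, C, D, F = 21*4 = 84 chips; eligible A, C, D, F
Layer 67-67: 1 each from A, C, D = 1*3 = 3 chips; eligible A, C, D
Layer 68-159: 92 each from A, C = 92*2 = 184 chips; eligible A, C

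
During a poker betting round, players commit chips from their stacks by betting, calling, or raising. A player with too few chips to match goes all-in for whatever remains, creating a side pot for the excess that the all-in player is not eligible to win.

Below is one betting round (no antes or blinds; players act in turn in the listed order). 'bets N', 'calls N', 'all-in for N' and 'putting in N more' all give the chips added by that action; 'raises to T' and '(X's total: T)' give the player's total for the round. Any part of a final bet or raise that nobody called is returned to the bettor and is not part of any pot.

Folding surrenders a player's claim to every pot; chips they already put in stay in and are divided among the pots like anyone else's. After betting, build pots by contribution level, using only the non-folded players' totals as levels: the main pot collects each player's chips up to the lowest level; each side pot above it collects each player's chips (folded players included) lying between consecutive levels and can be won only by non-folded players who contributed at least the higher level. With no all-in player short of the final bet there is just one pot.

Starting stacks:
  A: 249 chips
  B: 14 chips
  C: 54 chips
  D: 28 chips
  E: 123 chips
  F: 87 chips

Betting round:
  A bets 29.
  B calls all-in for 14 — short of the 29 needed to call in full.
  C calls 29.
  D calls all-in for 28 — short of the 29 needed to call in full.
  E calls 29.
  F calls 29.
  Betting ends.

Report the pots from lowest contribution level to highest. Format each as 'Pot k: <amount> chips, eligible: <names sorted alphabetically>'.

Contributions: A=29, B=14, C=29, D=28, E=29, F=29
Pot levels (distinct totals of non-folded players): 14, 28, 29
Layer 1-14: 14 each from A, B, C, D, E, F = 14*6 = 84 chips; eligible A, B, C, D, E, F
Layer 15-28: 14 each from A, C, D, E, F = 14*5 = 70 chips; eligible A, C, D, E, F
Layer 29-29: 1 each from A, C, E, F = 1*4 = 4 chips; eligible A, C, E, F

Pot 1: 84 chips, eligible: A, B, C, D, E, F
Pot 2: 70 chips, eligible: A, C, D, E, F
Pot 3: 4 chips, eligible: A, C, E, F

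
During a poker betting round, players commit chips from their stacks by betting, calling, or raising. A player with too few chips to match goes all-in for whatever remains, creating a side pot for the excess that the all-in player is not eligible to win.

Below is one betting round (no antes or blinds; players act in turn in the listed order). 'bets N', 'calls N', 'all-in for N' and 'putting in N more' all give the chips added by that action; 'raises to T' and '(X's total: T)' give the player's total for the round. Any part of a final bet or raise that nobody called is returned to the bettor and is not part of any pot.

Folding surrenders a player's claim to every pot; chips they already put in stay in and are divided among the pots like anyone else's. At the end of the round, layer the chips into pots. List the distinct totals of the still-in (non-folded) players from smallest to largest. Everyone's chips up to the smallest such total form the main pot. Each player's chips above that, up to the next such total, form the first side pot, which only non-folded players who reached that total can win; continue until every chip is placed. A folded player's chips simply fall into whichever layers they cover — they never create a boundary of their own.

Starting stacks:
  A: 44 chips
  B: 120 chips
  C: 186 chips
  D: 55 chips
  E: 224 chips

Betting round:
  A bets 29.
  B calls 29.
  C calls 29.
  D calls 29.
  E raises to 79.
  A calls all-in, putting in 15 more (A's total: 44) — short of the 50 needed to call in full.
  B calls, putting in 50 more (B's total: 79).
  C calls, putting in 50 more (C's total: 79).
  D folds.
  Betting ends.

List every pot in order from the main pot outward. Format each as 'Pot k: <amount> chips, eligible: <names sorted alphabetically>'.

Pot 1: 205 chips, eligible: A, B, C, E
Pot 2: 105 chips, eligible: B, C, E

Derivation:
Contributions: A=44, B=79, C=79, D=29, E=79
Folded: D
Pot levels (distinct totals of non-folded players): 44, 79
Layer 1-44: A 44 + B 44 + C 44 + D 29 + E 44 = 205 chips; eligible A, B, C, E
Layer 45-79: 35 each from B, C, E = 35*3 = 105 chips; eligible B, C, E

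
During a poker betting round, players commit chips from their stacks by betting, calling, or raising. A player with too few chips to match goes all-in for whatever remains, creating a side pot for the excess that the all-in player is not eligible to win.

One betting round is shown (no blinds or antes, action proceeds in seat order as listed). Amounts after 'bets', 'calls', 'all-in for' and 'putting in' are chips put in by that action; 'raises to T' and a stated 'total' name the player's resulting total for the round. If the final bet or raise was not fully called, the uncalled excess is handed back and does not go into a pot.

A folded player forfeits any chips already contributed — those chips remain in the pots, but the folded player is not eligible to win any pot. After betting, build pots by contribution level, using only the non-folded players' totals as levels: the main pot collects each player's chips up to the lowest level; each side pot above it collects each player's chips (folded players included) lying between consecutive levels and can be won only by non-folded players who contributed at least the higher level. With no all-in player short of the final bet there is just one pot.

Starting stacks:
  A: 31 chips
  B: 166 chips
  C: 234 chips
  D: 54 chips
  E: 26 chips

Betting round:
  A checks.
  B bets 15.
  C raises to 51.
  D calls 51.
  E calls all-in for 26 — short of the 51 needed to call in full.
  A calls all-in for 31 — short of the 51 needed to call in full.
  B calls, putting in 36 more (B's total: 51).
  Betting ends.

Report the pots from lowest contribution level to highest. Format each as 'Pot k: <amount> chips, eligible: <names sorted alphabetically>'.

Pot 1: 130 chips, eligible: A, B, C, D, E
Pot 2: 20 chips, eligible: A, B, C, D
Pot 3: 60 chips, eligible: B, C, D

Derivation:
Contributions: A=31, B=51, C=51, D=51, E=26
Pot levels (distinct totals of non-folded players): 26, 31, 51
Layer 1-26: 26 each from A, B, C, D, E = 26*5 = 130 chips; eligible A, B, C, D, E
Layer 27-31: 5 each from A, B, C, D = 5*4 = 20 chips; eligible A, B, C, D
Layer 32-51: 20 each from B, C, D = 20*3 = 60 chips; eligible B, C, D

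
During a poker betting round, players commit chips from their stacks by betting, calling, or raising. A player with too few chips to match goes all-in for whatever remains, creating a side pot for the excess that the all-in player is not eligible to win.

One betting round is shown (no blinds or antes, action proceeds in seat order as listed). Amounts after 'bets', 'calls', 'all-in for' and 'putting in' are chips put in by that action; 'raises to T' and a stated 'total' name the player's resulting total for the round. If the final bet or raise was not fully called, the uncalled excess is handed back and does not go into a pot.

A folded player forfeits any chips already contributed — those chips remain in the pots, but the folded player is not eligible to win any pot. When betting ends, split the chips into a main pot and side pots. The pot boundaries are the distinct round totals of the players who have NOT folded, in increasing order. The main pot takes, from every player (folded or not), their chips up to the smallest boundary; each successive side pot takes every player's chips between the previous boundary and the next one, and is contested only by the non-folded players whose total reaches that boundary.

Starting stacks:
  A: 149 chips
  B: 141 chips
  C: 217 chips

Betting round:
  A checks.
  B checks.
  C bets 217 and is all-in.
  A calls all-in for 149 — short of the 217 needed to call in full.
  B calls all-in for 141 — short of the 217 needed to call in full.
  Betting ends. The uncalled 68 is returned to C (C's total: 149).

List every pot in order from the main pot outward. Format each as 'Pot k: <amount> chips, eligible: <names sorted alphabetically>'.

Contributions (after 68 returned to C): A=149, B=141, C=149
Pot levels (distinct totals of non-folded players): 141, 149
Layer 1-141: 141 each from A, B, C = 141*3 = 423 chips; eligible A, B, C
Layer 142-149: 8 each from A, C = 8*2 = 16 chips; eligible A, C

Pot 1: 423 chips, eligible: A, B, C
Pot 2: 16 chips, eligible: A, C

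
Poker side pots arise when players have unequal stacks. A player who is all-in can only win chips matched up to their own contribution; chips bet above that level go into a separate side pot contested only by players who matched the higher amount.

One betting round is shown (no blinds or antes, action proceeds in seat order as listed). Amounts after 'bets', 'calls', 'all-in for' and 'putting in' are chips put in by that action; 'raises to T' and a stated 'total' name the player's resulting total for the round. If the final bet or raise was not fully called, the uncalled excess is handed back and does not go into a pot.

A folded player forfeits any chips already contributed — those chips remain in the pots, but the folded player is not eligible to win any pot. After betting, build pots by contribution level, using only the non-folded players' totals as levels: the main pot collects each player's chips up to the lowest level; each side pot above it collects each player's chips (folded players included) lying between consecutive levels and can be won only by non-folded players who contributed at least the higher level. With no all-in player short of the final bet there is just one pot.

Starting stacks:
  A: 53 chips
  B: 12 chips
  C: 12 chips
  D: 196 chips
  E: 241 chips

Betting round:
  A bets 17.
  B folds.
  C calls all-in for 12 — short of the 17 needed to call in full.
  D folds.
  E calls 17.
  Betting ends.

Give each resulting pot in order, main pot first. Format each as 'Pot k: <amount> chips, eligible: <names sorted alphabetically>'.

Pot 1: 36 chips, eligible: A, C, E
Pot 2: 10 chips, eligible: A, E

Derivation:
Contributions: A=17, C=12, E=17
Folded: B, D
Pot levels (distinct totals of non-folded players): 12, 17
Layer 1-12: 12 each from A, C, E = 12*3 = 36 chips; eligible A, C, E
Layer 13-17: 5 each from A, E = 5*2 = 10 chips; eligible A, E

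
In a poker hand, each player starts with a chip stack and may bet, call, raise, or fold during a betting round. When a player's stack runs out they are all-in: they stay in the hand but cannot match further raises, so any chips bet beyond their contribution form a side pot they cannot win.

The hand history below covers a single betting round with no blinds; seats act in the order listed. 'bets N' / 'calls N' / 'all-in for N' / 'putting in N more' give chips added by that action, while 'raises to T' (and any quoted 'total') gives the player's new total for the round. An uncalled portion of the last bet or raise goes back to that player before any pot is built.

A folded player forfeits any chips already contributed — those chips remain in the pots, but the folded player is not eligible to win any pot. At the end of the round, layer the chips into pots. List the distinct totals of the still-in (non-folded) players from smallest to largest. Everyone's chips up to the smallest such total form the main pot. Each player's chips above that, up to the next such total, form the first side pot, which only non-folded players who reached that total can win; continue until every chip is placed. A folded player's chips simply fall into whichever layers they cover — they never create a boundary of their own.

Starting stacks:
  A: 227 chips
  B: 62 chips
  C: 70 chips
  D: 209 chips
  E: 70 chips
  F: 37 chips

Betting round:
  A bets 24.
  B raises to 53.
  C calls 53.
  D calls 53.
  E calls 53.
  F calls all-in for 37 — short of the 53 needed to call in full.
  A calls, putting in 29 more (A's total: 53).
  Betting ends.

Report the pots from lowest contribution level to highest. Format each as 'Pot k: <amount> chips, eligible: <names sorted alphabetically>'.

Contributions: A=53, B=53, C=53, D=53, E=53, F=37
Pot levels (distinct totals of non-folded players): 37, 53
Layer 1-37: 37 each from A, B, C, D, E, F = 37*6 = 222 chips; eligible A, B, C, D, E, F
Layer 38-53: 16 each from A, B, C, D, E = 16*5 = 80 chips; eligible A, B, C, D, E

Pot 1: 222 chips, eligible: A, B, C, D, E, F
Pot 2: 80 chips, eligible: A, B, C, D, E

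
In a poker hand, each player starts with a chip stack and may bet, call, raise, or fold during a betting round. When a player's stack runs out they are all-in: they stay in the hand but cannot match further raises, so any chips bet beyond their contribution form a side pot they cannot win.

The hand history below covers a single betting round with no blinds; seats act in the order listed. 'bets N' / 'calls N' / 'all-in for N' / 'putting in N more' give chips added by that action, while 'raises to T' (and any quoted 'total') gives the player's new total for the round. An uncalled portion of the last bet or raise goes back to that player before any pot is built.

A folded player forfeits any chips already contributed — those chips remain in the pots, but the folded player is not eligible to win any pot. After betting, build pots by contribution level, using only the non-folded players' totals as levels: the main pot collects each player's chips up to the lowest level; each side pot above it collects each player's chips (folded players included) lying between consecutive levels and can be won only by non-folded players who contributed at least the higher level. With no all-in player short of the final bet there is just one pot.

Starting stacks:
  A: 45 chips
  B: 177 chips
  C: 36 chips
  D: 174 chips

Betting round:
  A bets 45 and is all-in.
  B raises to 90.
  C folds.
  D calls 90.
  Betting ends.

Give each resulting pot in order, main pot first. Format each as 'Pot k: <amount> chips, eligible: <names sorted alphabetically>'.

Contributions: A=45, B=90, D=90
Folded: C
Pot levels (distinct totals of non-folded players): 45, 90
Layer 1-45: 45 each from A, B, D = 45*3 = 135 chips; eligible A, B, D
Layer 46-90: 45 each from B, D = 45*2 = 90 chips; eligible B, D

Pot 1: 135 chips, eligible: A, B, D
Pot 2: 90 chips, eligible: B, D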